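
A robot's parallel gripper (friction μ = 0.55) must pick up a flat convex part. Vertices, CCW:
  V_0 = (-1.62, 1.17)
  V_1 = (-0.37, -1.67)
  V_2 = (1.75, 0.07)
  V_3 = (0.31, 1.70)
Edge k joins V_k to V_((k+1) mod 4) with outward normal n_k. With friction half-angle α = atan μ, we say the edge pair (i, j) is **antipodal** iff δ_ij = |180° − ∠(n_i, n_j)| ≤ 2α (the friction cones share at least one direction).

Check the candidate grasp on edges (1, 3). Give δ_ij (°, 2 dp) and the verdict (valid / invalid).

α = atan 0.55 = 28.81°;  2α = 57.62°
edge 1: e_1 = (+2.12, +1.74);  n_1 = (+0.6344, -0.7730)
edge 3: e_3 = (-1.93, -0.53);  n_3 = (-0.2648, +0.9643)
∠(n_1, n_3) = 155.98°
δ = |180° − 155.98°| = 24.02°
24.02° ≤ 2α = 57.62°  →  valid

δ = 24.02°, valid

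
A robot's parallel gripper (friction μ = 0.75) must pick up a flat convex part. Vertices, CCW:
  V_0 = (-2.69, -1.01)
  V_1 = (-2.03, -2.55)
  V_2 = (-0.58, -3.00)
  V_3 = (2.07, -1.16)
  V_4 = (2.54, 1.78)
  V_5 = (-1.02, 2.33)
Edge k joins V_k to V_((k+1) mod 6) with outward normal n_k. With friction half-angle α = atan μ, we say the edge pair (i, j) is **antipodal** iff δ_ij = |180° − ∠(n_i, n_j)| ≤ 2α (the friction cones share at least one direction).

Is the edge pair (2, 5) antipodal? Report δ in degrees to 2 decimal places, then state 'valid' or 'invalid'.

δ = 28.66°, valid

α = atan 0.75 = 36.87°;  2α = 73.74°
edge 2: e_2 = (+2.65, +1.84);  n_2 = (+0.5703, -0.8214)
edge 5: e_5 = (-1.67, -3.34);  n_5 = (-0.8944, +0.4472)
∠(n_2, n_5) = 151.34°
δ = |180° − 151.34°| = 28.66°
28.66° ≤ 2α = 73.74°  →  valid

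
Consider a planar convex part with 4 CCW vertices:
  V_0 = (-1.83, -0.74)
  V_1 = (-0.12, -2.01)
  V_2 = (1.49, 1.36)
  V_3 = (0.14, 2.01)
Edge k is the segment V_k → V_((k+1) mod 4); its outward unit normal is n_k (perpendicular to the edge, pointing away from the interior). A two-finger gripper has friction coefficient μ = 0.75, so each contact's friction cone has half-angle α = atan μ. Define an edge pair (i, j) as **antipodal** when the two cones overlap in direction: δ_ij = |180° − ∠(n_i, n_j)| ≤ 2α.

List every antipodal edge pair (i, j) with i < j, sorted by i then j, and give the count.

α = atan 0.75 = 36.87°;  2α = 73.74°
n_0 = (-0.5962, -0.8028)
n_1 = (+0.9023, -0.4311)
n_2 = (+0.4338, +0.9010)
n_3 = (-0.8129, +0.5824)
  (0,1): δ = 78.93°  ·
  (0,2): δ = 10.89°  ✓
  (0,3): δ = 90.98°  ·
  (1,2): δ = 90.17°  ·
  (1,3): δ = 10.08°  ✓
  (2,3): δ = 99.91°  ·
antipodal pairs: 2

count = 2; pairs: (0,2), (1,3)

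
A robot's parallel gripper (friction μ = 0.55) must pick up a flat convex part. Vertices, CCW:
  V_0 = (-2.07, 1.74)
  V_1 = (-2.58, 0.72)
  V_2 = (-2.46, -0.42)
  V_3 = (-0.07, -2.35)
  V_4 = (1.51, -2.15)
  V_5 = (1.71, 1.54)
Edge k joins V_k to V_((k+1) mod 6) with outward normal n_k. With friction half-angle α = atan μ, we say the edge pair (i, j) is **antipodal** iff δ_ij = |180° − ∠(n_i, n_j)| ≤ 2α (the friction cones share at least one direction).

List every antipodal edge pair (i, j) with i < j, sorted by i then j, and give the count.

α = atan 0.55 = 28.81°;  2α = 57.62°
n_0 = (-0.8944, +0.4472)
n_1 = (-0.9945, -0.1047)
n_2 = (-0.6283, -0.7780)
n_3 = (+0.1256, -0.9921)
n_4 = (+0.9985, -0.0541)
n_5 = (+0.0528, +0.9986)
  (0,1): δ = 147.43°  ·
  (0,2): δ = 102.36°  ·
  (0,3): δ = 56.22°  ✓
  (0,4): δ = 23.46°  ✓
  (0,5): δ = 113.54°  ·
  (1,2): δ = 134.93°  ·
  (1,3): δ = 88.79°  ·
  (1,4): δ = 9.11°  ✓
  (1,5): δ = 80.96°  ·
  (2,3): δ = 133.86°  ·
  (2,4): δ = 54.18°  ✓
  (2,5): δ = 35.89°  ✓
  (3,4): δ = 100.32°  ·
  (3,5): δ = 10.24°  ✓
  (4,5): δ = 89.93°  ·
antipodal pairs: 6

count = 6; pairs: (0,3), (0,4), (1,4), (2,4), (2,5), (3,5)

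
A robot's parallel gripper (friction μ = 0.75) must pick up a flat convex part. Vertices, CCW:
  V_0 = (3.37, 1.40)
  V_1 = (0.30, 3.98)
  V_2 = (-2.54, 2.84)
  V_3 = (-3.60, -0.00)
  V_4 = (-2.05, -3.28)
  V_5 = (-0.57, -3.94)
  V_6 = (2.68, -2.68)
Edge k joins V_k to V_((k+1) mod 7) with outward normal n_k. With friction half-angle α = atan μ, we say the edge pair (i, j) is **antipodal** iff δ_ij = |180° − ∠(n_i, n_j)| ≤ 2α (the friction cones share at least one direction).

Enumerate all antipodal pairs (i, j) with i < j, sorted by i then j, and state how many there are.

α = atan 0.75 = 36.87°;  2α = 73.74°
n_0 = (+0.6434, +0.7656)
n_1 = (-0.3725, +0.9280)
n_2 = (-0.9369, +0.3497)
n_3 = (-0.9041, -0.4273)
n_4 = (-0.4073, -0.9133)
n_5 = (+0.3615, -0.9324)
n_6 = (+0.9860, -0.1667)
  (0,1): δ = 118.09°  ·
  (0,2): δ = 70.42°  ✓
  (0,3): δ = 24.66°  ✓
  (0,4): δ = 16.01°  ✓
  (0,5): δ = 61.23°  ✓
  (0,6): δ = 120.44°  ·
  (1,2): δ = 132.34°  ·
  (1,3): δ = 86.58°  ·
  (1,4): δ = 45.91°  ✓
  (1,5): δ = 0.68°  ✓
  (1,6): δ = 58.53°  ✓
  (2,3): δ = 134.24°  ·
  (2,4): δ = 93.57°  ·
  (2,5): δ = 48.34°  ✓
  (2,6): δ = 10.87°  ✓
  (3,4): δ = 139.33°  ·
  (3,5): δ = 94.10°  ·
  (3,6): δ = 34.89°  ✓
  (4,5): δ = 134.77°  ·
  (4,6): δ = 75.56°  ·
  (5,6): δ = 120.79°  ·
antipodal pairs: 10

count = 10; pairs: (0,2), (0,3), (0,4), (0,5), (1,4), (1,5), (1,6), (2,5), (2,6), (3,6)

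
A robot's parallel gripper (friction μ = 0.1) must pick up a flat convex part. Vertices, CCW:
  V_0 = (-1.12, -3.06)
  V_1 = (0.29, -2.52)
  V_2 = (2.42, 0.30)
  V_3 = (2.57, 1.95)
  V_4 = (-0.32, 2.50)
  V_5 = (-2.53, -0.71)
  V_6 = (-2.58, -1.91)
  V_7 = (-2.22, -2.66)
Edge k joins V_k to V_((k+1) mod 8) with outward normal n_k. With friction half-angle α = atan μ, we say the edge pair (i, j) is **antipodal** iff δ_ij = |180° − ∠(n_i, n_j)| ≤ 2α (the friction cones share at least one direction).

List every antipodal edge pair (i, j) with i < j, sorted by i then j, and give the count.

count = 3; pairs: (1,4), (2,5), (3,7)

α = atan 0.1 = 5.71°;  2α = 11.42°
n_0 = (+0.3576, -0.9339)
n_1 = (+0.7980, -0.6027)
n_2 = (+0.9959, -0.0905)
n_3 = (+0.1870, +0.9824)
n_4 = (-0.8237, +0.5671)
n_5 = (-0.9991, +0.0416)
n_6 = (-0.9015, -0.4327)
n_7 = (-0.3417, -0.9398)
  (0,1): δ = 148.02°  ·
  (0,2): δ = 116.15°  ·
  (0,3): δ = 31.73°  ·
  (0,4): δ = 34.50°  ·
  (0,5): δ = 66.66°  ·
  (0,6): δ = 94.69°  ·
  (0,7): δ = 139.06°  ·
  (1,2): δ = 148.13°  ·
  (1,3): δ = 63.71°  ·
  (1,4): δ = 2.52°  ✓
  (1,5): δ = 34.68°  ·
  (1,6): δ = 62.71°  ·
  (1,7): δ = 107.08°  ·
  (2,3): δ = 95.58°  ·
  (2,4): δ = 29.35°  ·
  (2,5): δ = 2.81°  ✓
  (2,6): δ = 30.84°  ·
  (2,7): δ = 75.21°  ·
  (3,4): δ = 113.77°  ·
  (3,5): δ = 81.61°  ·
  (3,6): δ = 53.58°  ·
  (3,7): δ = 9.21°  ✓
  (4,5): δ = 147.84°  ·
  (4,6): δ = 119.81°  ·
  (4,7): δ = 75.44°  ·
  (5,6): δ = 151.97°  ·
  (5,7): δ = 107.60°  ·
  (6,7): δ = 135.62°  ·
antipodal pairs: 3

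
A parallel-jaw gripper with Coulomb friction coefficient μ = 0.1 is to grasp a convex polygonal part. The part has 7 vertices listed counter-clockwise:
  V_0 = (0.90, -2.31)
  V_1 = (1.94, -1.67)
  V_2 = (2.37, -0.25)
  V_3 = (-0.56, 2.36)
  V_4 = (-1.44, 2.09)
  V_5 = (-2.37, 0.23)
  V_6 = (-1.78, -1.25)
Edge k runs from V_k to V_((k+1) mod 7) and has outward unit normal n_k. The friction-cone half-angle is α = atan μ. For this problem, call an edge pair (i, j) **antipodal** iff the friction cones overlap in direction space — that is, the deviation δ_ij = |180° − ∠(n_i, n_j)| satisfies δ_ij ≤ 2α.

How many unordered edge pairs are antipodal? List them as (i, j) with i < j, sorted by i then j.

count = 1; pairs: (1,4)

α = atan 0.1 = 5.71°;  2α = 11.42°
n_0 = (+0.5241, -0.8517)
n_1 = (+0.9571, -0.2898)
n_2 = (+0.6652, +0.7467)
n_3 = (-0.2933, +0.9560)
n_4 = (-0.8944, +0.4472)
n_5 = (-0.9289, -0.3703)
n_6 = (-0.3678, -0.9299)
  (0,1): δ = 138.45°  ·
  (0,2): δ = 73.30°  ·
  (0,3): δ = 14.55°  ·
  (0,4): δ = 31.83°  ·
  (0,5): δ = 80.13°  ·
  (0,6): δ = 126.81°  ·
  (1,2): δ = 114.85°  ·
  (1,3): δ = 56.10°  ·
  (1,4): δ = 9.72°  ✓
  (1,5): δ = 38.58°  ·
  (1,6): δ = 85.27°  ·
  (2,3): δ = 121.25°  ·
  (2,4): δ = 74.87°  ·
  (2,5): δ = 26.57°  ·
  (2,6): δ = 20.11°  ·
  (3,4): δ = 133.62°  ·
  (3,5): δ = 85.32°  ·
  (3,6): δ = 38.64°  ·
  (4,5): δ = 131.70°  ·
  (4,6): δ = 85.01°  ·
  (5,6): δ = 133.31°  ·
antipodal pairs: 1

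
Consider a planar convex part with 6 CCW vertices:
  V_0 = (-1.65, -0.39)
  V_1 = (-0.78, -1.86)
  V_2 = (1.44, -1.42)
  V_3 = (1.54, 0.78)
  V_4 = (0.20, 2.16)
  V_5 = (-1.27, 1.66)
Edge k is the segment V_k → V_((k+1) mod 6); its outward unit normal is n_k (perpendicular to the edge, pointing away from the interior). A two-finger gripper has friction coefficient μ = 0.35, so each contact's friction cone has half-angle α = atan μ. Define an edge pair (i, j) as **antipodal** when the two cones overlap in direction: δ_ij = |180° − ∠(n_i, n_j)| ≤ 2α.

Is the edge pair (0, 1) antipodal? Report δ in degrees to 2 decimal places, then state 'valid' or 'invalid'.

α = atan 0.35 = 19.29°;  2α = 38.58°
edge 0: e_0 = (+0.87, -1.47);  n_0 = (-0.8606, -0.5093)
edge 1: e_1 = (+2.22, +0.44);  n_1 = (+0.1944, -0.9809)
∠(n_0, n_1) = 70.59°
δ = |180° − 70.59°| = 109.41°
109.41° > 2α = 38.58°  →  invalid

δ = 109.41°, invalid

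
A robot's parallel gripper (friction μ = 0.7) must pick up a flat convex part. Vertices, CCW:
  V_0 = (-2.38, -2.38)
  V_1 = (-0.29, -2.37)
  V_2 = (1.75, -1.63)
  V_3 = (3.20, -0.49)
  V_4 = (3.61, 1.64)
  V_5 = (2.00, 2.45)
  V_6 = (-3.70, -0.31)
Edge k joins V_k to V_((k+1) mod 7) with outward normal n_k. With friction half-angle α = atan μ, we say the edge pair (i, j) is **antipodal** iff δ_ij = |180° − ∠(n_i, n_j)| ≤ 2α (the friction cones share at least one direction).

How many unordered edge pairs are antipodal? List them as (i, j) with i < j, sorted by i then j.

α = atan 0.7 = 34.99°;  2α = 69.98°
n_0 = (+0.0048, -1.0000)
n_1 = (+0.3410, -0.9401)
n_2 = (+0.6181, -0.7861)
n_3 = (+0.9820, -0.1890)
n_4 = (+0.4494, +0.8933)
n_5 = (-0.4358, +0.9000)
n_6 = (-0.8432, -0.5377)
  (0,1): δ = 160.34°  ·
  (0,2): δ = 142.10°  ·
  (0,3): δ = 101.17°  ·
  (0,4): δ = 26.98°  ✓
  (0,5): δ = 25.56°  ✓
  (0,6): δ = 122.25°  ·
  (1,2): δ = 161.76°  ·
  (1,3): δ = 120.83°  ·
  (1,4): δ = 46.65°  ✓
  (1,5): δ = 5.90°  ✓
  (1,6): δ = 102.59°  ·
  (2,3): δ = 139.07°  ·
  (2,4): δ = 64.88°  ✓
  (2,5): δ = 12.34°  ✓
  (2,6): δ = 84.35°  ·
  (3,4): δ = 105.81°  ·
  (3,5): δ = 53.27°  ✓
  (3,6): δ = 43.42°  ✓
  (4,5): δ = 127.46°  ·
  (4,6): δ = 30.77°  ✓
  (5,6): δ = 83.31°  ·
antipodal pairs: 9

count = 9; pairs: (0,4), (0,5), (1,4), (1,5), (2,4), (2,5), (3,5), (3,6), (4,6)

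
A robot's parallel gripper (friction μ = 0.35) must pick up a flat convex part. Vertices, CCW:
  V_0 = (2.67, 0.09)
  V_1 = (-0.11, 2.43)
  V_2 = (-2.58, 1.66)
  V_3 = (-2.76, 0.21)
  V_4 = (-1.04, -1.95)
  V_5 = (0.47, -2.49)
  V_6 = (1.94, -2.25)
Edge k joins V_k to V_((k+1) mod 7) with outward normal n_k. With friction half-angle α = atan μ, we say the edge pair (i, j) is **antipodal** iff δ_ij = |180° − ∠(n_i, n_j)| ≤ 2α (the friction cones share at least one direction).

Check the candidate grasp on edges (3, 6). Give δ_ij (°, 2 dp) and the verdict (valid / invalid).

α = atan 0.35 = 19.29°;  2α = 38.58°
edge 3: e_3 = (+1.72, -2.16);  n_3 = (-0.7823, -0.6229)
edge 6: e_6 = (+0.73, +2.34);  n_6 = (+0.9546, -0.2978)
∠(n_3, n_6) = 124.14°
δ = |180° − 124.14°| = 55.86°
55.86° > 2α = 38.58°  →  invalid

δ = 55.86°, invalid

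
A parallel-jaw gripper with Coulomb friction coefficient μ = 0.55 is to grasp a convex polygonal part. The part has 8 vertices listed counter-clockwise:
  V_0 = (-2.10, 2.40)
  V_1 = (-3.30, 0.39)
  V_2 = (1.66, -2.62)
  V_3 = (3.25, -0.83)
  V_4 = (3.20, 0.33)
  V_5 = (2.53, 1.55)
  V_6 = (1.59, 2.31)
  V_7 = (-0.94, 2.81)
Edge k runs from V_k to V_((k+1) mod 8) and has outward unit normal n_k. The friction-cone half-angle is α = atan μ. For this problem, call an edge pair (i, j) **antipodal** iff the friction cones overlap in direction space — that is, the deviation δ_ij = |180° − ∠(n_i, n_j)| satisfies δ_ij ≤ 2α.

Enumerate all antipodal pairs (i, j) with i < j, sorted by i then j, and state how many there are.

α = atan 0.55 = 28.81°;  2α = 57.62°
n_0 = (-0.8586, +0.5126)
n_1 = (-0.5188, -0.8549)
n_2 = (+0.7476, -0.6641)
n_3 = (+0.9991, +0.0431)
n_4 = (+0.8765, +0.4814)
n_5 = (+0.6287, +0.7776)
n_6 = (+0.1939, +0.9810)
n_7 = (-0.3332, +0.9428)
  (0,1): δ = 90.41°  ·
  (0,2): δ = 10.78°  ✓
  (0,3): δ = 33.31°  ✓
  (0,4): δ = 59.61°  ·
  (0,5): δ = 81.88°  ·
  (0,6): δ = 109.66°  ·
  (0,7): δ = 140.30°  ·
  (1,2): δ = 100.36°  ·
  (1,3): δ = 56.28°  ✓
  (1,4): δ = 29.97°  ✓
  (1,5): δ = 7.70°  ✓
  (1,6): δ = 20.07°  ✓
  (1,7): δ = 50.72°  ✓
  (2,3): δ = 135.92°  ·
  (2,4): δ = 109.61°  ·
  (2,5): δ = 87.34°  ·
  (2,6): δ = 59.57°  ·
  (2,7): δ = 28.92°  ✓
  (3,4): δ = 153.69°  ·
  (3,5): δ = 131.42°  ·
  (3,6): δ = 103.65°  ·
  (3,7): δ = 73.00°  ·
  (4,5): δ = 157.73°  ·
  (4,6): δ = 129.95°  ·
  (4,7): δ = 99.31°  ·
  (5,6): δ = 152.22°  ·
  (5,7): δ = 121.58°  ·
  (6,7): δ = 149.35°  ·
antipodal pairs: 8

count = 8; pairs: (0,2), (0,3), (1,3), (1,4), (1,5), (1,6), (1,7), (2,7)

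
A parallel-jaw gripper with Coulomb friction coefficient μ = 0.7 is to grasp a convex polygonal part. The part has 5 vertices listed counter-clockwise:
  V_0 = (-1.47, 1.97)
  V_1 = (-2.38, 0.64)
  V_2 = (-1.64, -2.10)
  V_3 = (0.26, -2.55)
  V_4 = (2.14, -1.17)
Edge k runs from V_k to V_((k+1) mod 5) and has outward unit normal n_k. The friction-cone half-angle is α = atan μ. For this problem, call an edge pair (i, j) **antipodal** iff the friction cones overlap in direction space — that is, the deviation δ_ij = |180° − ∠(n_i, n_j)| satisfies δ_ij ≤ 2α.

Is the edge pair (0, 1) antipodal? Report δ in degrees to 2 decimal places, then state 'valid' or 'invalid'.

δ = 130.51°, invalid

α = atan 0.7 = 34.99°;  2α = 69.98°
edge 0: e_0 = (-0.91, -1.33);  n_0 = (-0.8253, +0.5647)
edge 1: e_1 = (+0.74, -2.74);  n_1 = (-0.9654, -0.2607)
∠(n_0, n_1) = 49.49°
δ = |180° − 49.49°| = 130.51°
130.51° > 2α = 69.98°  →  invalid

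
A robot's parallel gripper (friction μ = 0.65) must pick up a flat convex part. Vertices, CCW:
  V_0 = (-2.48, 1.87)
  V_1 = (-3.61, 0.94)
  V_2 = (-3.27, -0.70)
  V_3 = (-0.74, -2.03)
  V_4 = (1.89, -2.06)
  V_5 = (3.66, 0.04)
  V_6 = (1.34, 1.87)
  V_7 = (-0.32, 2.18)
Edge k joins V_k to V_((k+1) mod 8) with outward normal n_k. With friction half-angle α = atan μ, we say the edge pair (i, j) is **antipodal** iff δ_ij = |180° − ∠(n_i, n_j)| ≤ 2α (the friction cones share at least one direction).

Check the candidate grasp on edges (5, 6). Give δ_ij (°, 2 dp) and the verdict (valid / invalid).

δ = 152.31°, invalid

α = atan 0.65 = 33.02°;  2α = 66.05°
edge 5: e_5 = (-2.32, +1.83);  n_5 = (+0.6193, +0.7851)
edge 6: e_6 = (-1.66, +0.31);  n_6 = (+0.1836, +0.9830)
∠(n_5, n_6) = 27.69°
δ = |180° − 27.69°| = 152.31°
152.31° > 2α = 66.05°  →  invalid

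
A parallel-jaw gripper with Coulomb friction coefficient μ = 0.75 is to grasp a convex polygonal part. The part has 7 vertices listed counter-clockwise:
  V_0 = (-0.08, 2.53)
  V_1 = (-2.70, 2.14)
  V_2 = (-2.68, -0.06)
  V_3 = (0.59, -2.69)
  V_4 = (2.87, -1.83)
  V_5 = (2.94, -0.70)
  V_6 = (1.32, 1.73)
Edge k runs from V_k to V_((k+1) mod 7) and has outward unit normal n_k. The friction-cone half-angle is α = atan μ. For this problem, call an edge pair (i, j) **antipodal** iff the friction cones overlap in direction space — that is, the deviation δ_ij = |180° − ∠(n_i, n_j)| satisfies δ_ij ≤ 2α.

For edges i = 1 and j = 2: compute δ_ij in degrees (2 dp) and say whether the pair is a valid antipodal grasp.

δ = 129.33°, invalid

α = atan 0.75 = 36.87°;  2α = 73.74°
edge 1: e_1 = (+0.02, -2.20);  n_1 = (-1.0000, -0.0091)
edge 2: e_2 = (+3.27, -2.63);  n_2 = (-0.6267, -0.7792)
∠(n_1, n_2) = 50.67°
δ = |180° − 50.67°| = 129.33°
129.33° > 2α = 73.74°  →  invalid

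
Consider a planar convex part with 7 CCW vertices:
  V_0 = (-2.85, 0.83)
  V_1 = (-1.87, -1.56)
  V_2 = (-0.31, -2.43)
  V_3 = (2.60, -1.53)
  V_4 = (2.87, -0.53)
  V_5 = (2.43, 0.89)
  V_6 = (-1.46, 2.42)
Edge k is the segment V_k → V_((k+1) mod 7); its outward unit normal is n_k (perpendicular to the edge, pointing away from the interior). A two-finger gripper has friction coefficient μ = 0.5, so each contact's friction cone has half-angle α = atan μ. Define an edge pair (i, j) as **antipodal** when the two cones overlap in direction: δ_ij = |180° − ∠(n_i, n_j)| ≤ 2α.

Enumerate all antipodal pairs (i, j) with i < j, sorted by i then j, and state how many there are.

count = 8; pairs: (0,3), (0,4), (0,5), (1,4), (1,5), (2,5), (2,6), (3,6)

α = atan 0.5 = 26.57°;  2α = 53.13°
n_0 = (-0.9252, -0.3794)
n_1 = (-0.4871, -0.8734)
n_2 = (+0.2955, -0.9554)
n_3 = (+0.9654, -0.2607)
n_4 = (+0.9552, +0.2960)
n_5 = (+0.3660, +0.9306)
n_6 = (-0.7529, +0.6582)
  (0,1): δ = 141.44°  ·
  (0,2): δ = 95.11°  ·
  (0,3): δ = 37.41°  ✓
  (0,4): δ = 5.08°  ✓
  (0,5): δ = 46.23°  ✓
  (0,6): δ = 116.54°  ·
  (1,2): δ = 133.67°  ·
  (1,3): δ = 75.96°  ·
  (1,4): δ = 43.64°  ✓
  (1,5): δ = 7.68°  ✓
  (1,6): δ = 77.99°  ·
  (2,3): δ = 122.30°  ·
  (2,4): δ = 89.97°  ·
  (2,5): δ = 38.66°  ✓
  (2,6): δ = 31.65°  ✓
  (3,4): δ = 147.67°  ·
  (3,5): δ = 96.36°  ·
  (3,6): δ = 26.05°  ✓
  (4,5): δ = 128.69°  ·
  (4,6): δ = 58.38°  ·
  (5,6): δ = 109.69°  ·
antipodal pairs: 8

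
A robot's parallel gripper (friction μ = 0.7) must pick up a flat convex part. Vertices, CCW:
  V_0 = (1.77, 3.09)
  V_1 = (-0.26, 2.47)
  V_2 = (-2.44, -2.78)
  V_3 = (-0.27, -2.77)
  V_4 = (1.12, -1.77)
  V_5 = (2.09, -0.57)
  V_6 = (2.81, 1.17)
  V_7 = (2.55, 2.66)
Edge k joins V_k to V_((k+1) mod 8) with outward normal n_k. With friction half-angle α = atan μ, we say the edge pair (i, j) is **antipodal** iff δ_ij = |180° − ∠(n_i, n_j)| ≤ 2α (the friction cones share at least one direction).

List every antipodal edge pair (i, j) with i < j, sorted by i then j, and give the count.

count = 11; pairs: (0,2), (0,3), (0,4), (0,5), (1,2), (1,3), (1,4), (1,5), (1,6), (2,7), (3,7)

α = atan 0.7 = 34.99°;  2α = 69.98°
n_0 = (-0.2921, +0.9564)
n_1 = (-0.9235, +0.3835)
n_2 = (+0.0046, -1.0000)
n_3 = (+0.5840, -0.8118)
n_4 = (+0.7777, -0.6286)
n_5 = (+0.9240, -0.3824)
n_6 = (+0.9851, +0.1719)
n_7 = (+0.4828, +0.8757)
  (0,1): δ = 129.53°  ·
  (0,2): δ = 16.72°  ✓
  (0,3): δ = 18.75°  ✓
  (0,4): δ = 34.07°  ✓
  (0,5): δ = 50.54°  ✓
  (0,6): δ = 82.91°  ·
  (0,7): δ = 134.15°  ·
  (1,2): δ = 67.19°  ✓
  (1,3): δ = 31.72°  ✓
  (1,4): δ = 16.40°  ✓
  (1,5): δ = 0.07°  ✓
  (1,6): δ = 32.45°  ✓
  (1,7): δ = 83.68°  ·
  (2,3): δ = 144.53°  ·
  (2,4): δ = 129.21°  ·
  (2,5): δ = 112.74°  ·
  (2,6): δ = 80.37°  ·
  (2,7): δ = 29.13°  ✓
  (3,4): δ = 164.68°  ·
  (3,5): δ = 148.21°  ·
  (3,6): δ = 115.83°  ·
  (3,7): δ = 64.60°  ✓
  (4,5): δ = 163.53°  ·
  (4,6): δ = 131.15°  ·
  (4,7): δ = 79.92°  ·
  (5,6): δ = 147.62°  ·
  (5,7): δ = 96.39°  ·
  (6,7): δ = 128.77°  ·
antipodal pairs: 11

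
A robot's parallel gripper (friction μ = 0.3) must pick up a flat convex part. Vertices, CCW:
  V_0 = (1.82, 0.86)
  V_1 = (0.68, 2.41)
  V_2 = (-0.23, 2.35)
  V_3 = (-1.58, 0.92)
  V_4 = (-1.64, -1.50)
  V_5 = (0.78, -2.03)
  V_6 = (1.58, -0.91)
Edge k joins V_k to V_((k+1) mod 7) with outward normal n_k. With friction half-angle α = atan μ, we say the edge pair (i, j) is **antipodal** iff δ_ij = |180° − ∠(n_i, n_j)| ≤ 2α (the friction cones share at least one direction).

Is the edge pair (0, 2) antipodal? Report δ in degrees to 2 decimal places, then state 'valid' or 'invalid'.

α = atan 0.3 = 16.70°;  2α = 33.40°
edge 0: e_0 = (-1.14, +1.55);  n_0 = (+0.8056, +0.5925)
edge 2: e_2 = (-1.35, -1.43);  n_2 = (-0.7272, +0.6865)
∠(n_0, n_2) = 100.31°
δ = |180° − 100.31°| = 79.69°
79.69° > 2α = 33.40°  →  invalid

δ = 79.69°, invalid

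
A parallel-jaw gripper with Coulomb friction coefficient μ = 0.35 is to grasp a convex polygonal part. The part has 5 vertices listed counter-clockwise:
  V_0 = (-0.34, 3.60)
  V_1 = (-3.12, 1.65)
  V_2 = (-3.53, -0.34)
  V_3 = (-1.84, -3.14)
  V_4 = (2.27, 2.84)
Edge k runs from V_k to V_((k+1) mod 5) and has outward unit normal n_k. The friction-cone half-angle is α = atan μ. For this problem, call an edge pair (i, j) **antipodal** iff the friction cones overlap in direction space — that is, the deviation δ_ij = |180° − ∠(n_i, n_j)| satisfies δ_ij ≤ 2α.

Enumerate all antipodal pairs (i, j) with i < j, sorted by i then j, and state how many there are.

α = atan 0.35 = 19.29°;  2α = 38.58°
n_0 = (-0.5743, +0.8187)
n_1 = (-0.9794, +0.2018)
n_2 = (-0.8561, -0.5167)
n_3 = (+0.8241, -0.5664)
n_4 = (+0.2796, +0.9601)
  (0,1): δ = 136.69°  ·
  (0,2): δ = 93.93°  ·
  (0,3): δ = 20.45°  ✓
  (0,4): δ = 128.72°  ·
  (1,2): δ = 137.24°  ·
  (1,3): δ = 22.86°  ✓
  (1,4): δ = 85.41°  ·
  (2,3): δ = 65.61°  ·
  (2,4): δ = 42.65°  ·
  (3,4): δ = 71.73°  ·
antipodal pairs: 2

count = 2; pairs: (0,3), (1,3)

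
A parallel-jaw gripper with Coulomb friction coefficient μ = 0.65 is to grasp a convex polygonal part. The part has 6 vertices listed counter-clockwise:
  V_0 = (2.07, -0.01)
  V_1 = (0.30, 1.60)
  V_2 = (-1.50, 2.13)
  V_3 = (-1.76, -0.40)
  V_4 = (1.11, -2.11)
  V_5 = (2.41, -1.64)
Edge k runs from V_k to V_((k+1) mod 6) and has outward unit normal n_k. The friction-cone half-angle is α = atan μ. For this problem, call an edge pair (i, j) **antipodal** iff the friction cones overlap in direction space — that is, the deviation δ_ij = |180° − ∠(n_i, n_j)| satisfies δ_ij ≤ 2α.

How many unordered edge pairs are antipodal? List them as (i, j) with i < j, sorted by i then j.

α = atan 0.65 = 33.02°;  2α = 66.05°
n_0 = (+0.6729, +0.7398)
n_1 = (+0.2825, +0.9593)
n_2 = (-0.9948, +0.1022)
n_3 = (-0.5119, -0.8591)
n_4 = (+0.3400, -0.9404)
n_5 = (+0.9789, +0.2042)
  (0,1): δ = 154.12°  ·
  (0,2): δ = 53.58°  ✓
  (0,3): δ = 11.50°  ✓
  (0,4): δ = 62.17°  ✓
  (0,5): δ = 144.07°  ·
  (1,2): δ = 79.46°  ·
  (1,3): δ = 14.38°  ✓
  (1,4): δ = 36.28°  ✓
  (1,5): δ = 118.19°  ·
  (2,3): δ = 114.92°  ·
  (2,4): δ = 64.26°  ✓
  (2,5): δ = 17.65°  ✓
  (3,4): δ = 129.34°  ·
  (3,5): δ = 47.43°  ✓
  (4,5): δ = 98.09°  ·
antipodal pairs: 8

count = 8; pairs: (0,2), (0,3), (0,4), (1,3), (1,4), (2,4), (2,5), (3,5)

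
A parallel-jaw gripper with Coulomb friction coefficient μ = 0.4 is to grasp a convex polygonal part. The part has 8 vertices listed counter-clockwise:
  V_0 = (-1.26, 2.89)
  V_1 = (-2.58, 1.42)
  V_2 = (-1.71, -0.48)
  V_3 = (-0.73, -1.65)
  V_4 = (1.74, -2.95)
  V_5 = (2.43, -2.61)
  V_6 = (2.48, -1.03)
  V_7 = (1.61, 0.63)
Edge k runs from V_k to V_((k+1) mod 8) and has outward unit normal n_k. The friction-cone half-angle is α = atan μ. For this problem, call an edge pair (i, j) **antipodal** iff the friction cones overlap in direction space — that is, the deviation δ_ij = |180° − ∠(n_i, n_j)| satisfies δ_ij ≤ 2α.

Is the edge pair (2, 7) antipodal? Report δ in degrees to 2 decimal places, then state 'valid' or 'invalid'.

δ = 11.83°, valid

α = atan 0.4 = 21.80°;  2α = 43.60°
edge 2: e_2 = (+0.98, -1.17);  n_2 = (-0.7666, -0.6421)
edge 7: e_7 = (-2.87, +2.26);  n_7 = (+0.6187, +0.7857)
∠(n_2, n_7) = 168.17°
δ = |180° − 168.17°| = 11.83°
11.83° ≤ 2α = 43.60°  →  valid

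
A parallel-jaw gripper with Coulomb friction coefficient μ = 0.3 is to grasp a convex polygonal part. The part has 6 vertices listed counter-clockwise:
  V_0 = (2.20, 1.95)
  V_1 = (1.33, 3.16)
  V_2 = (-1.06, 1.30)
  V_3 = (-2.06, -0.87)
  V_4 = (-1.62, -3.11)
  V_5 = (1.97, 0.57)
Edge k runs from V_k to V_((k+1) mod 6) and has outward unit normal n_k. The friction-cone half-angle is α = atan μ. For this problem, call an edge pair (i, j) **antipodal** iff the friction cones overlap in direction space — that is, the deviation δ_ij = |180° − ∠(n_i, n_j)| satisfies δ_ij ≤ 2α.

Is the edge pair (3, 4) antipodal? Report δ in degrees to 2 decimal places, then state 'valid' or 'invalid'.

δ = 55.40°, invalid

α = atan 0.3 = 16.70°;  2α = 33.40°
edge 3: e_3 = (+0.44, -2.24);  n_3 = (-0.9812, -0.1927)
edge 4: e_4 = (+3.59, +3.68);  n_4 = (+0.7158, -0.6983)
∠(n_3, n_4) = 124.60°
δ = |180° − 124.60°| = 55.40°
55.40° > 2α = 33.40°  →  invalid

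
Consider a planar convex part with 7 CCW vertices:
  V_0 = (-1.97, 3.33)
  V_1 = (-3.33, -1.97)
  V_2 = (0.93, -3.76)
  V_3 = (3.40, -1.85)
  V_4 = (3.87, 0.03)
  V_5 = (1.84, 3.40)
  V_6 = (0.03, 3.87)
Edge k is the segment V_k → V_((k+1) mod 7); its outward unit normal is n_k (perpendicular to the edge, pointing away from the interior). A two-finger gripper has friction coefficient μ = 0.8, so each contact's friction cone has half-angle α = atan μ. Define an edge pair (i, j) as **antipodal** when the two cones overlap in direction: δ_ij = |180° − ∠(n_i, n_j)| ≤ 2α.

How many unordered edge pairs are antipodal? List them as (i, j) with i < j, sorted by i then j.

count = 9; pairs: (0,2), (0,3), (0,4), (1,4), (1,5), (1,6), (2,5), (2,6), (3,6)

α = atan 0.8 = 38.66°;  2α = 77.32°
n_0 = (-0.9686, +0.2486)
n_1 = (-0.3874, -0.9219)
n_2 = (+0.6117, -0.7911)
n_3 = (+0.9701, -0.2425)
n_4 = (+0.8566, +0.5160)
n_5 = (+0.2513, +0.9679)
n_6 = (-0.2607, +0.9654)
  (0,1): δ = 98.40°  ·
  (0,2): δ = 37.89°  ✓
  (0,3): δ = 0.36°  ✓
  (0,4): δ = 45.46°  ✓
  (0,5): δ = 89.84°  ·
  (0,6): δ = 119.50°  ·
  (1,2): δ = 119.49°  ·
  (1,3): δ = 81.24°  ·
  (1,4): δ = 36.14°  ✓
  (1,5): δ = 8.24°  ✓
  (1,6): δ = 37.90°  ✓
  (2,3): δ = 141.75°  ·
  (2,4): δ = 96.65°  ·
  (2,5): δ = 52.27°  ✓
  (2,6): δ = 22.60°  ✓
  (3,4): δ = 134.90°  ·
  (3,5): δ = 90.52°  ·
  (3,6): δ = 60.85°  ✓
  (4,5): δ = 135.62°  ·
  (4,6): δ = 105.95°  ·
  (5,6): δ = 150.33°  ·
antipodal pairs: 9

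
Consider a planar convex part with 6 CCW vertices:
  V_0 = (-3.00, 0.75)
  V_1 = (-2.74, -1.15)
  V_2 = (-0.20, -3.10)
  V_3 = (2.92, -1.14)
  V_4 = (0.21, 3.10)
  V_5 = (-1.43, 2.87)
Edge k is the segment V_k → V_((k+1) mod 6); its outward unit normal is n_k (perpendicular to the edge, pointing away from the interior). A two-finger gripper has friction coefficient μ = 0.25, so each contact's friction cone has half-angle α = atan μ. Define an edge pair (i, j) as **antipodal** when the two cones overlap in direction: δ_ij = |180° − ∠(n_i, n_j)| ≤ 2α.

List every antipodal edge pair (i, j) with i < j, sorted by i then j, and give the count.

count = 4; pairs: (0,3), (1,3), (2,4), (2,5)

α = atan 0.25 = 14.04°;  2α = 28.07°
n_0 = (-0.9908, -0.1356)
n_1 = (-0.6090, -0.7932)
n_2 = (+0.5319, -0.8468)
n_3 = (+0.8426, +0.5385)
n_4 = (-0.1389, +0.9903)
n_5 = (-0.8036, +0.5951)
  (0,1): δ = 135.31°  ·
  (0,2): δ = 65.65°  ·
  (0,3): δ = 24.79°  ✓
  (0,4): δ = 90.19°  ·
  (0,5): δ = 135.69°  ·
  (1,2): δ = 110.35°  ·
  (1,3): δ = 19.90°  ✓
  (1,4): δ = 45.50°  ·
  (1,5): δ = 90.99°  ·
  (2,3): δ = 89.55°  ·
  (2,4): δ = 24.15°  ✓
  (2,5): δ = 21.34°  ✓
  (3,4): δ = 114.60°  ·
  (3,5): δ = 69.11°  ·
  (4,5): δ = 134.51°  ·
antipodal pairs: 4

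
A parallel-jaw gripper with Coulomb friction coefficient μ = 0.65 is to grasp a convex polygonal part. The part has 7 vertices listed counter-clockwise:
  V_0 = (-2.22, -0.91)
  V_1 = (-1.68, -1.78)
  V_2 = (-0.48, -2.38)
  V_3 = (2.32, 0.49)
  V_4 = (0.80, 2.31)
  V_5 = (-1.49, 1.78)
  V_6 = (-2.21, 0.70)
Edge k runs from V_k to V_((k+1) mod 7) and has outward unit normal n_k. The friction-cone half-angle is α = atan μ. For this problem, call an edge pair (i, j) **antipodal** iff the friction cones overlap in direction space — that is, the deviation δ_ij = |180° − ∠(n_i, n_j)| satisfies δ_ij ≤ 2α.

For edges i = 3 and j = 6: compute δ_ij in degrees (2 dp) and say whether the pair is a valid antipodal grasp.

α = atan 0.65 = 33.02°;  2α = 66.05°
edge 3: e_3 = (-1.52, +1.82);  n_3 = (+0.7675, +0.6410)
edge 6: e_6 = (-0.01, -1.61);  n_6 = (-1.0000, +0.0062)
∠(n_3, n_6) = 139.78°
δ = |180° − 139.78°| = 40.22°
40.22° ≤ 2α = 66.05°  →  valid

δ = 40.22°, valid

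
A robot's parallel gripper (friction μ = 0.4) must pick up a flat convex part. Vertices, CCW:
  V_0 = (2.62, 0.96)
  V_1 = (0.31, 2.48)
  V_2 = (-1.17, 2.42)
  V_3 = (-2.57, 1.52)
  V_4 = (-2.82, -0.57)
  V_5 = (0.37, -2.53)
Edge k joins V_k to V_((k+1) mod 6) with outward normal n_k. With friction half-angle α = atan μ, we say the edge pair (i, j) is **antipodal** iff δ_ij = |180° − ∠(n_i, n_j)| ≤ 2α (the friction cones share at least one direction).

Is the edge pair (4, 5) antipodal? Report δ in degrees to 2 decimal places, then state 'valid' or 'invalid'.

α = atan 0.4 = 21.80°;  2α = 43.60°
edge 4: e_4 = (+3.19, -1.96);  n_4 = (-0.5235, -0.8520)
edge 5: e_5 = (+2.25, +3.49);  n_5 = (+0.8405, -0.5419)
∠(n_4, n_5) = 88.76°
δ = |180° − 88.76°| = 91.24°
91.24° > 2α = 43.60°  →  invalid

δ = 91.24°, invalid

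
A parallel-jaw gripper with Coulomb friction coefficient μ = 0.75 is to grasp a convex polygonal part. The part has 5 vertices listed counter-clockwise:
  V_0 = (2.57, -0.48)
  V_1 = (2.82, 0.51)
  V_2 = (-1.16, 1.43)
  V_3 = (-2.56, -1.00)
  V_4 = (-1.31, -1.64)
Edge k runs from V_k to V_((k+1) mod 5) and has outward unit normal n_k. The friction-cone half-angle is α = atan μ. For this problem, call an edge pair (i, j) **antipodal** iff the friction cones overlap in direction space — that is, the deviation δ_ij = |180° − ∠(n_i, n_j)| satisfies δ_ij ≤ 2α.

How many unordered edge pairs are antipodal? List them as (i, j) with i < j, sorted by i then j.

count = 4; pairs: (0,2), (1,3), (1,4), (2,4)

α = atan 0.75 = 36.87°;  2α = 73.74°
n_0 = (+0.9696, -0.2448)
n_1 = (+0.2252, +0.9743)
n_2 = (-0.8665, +0.4992)
n_3 = (-0.4557, -0.8901)
n_4 = (+0.2864, -0.9581)
  (0,1): δ = 88.84°  ·
  (0,2): δ = 15.78°  ✓
  (0,3): δ = 77.06°  ·
  (0,4): δ = 120.82°  ·
  (1,2): δ = 106.93°  ·
  (1,3): δ = 14.10°  ✓
  (1,4): δ = 29.66°  ✓
  (2,3): δ = 87.16°  ·
  (2,4): δ = 43.41°  ✓
  (3,4): δ = 136.24°  ·
antipodal pairs: 4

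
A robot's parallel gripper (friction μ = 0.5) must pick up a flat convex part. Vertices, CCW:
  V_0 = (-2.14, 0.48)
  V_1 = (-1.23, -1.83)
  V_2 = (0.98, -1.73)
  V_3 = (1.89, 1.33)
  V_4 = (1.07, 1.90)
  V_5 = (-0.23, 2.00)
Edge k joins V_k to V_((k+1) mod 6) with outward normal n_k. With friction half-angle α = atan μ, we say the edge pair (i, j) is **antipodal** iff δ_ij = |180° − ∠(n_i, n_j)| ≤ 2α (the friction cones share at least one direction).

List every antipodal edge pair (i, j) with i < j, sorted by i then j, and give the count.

count = 6; pairs: (0,2), (0,3), (1,3), (1,4), (1,5), (2,5)

α = atan 0.5 = 26.57°;  2α = 53.13°
n_0 = (-0.9304, -0.3665)
n_1 = (+0.0452, -0.9990)
n_2 = (+0.9585, -0.2850)
n_3 = (+0.5708, +0.8211)
n_4 = (+0.0767, +0.9971)
n_5 = (-0.6227, +0.7825)
  (0,1): δ = 108.91°  ·
  (0,2): δ = 38.06°  ✓
  (0,3): δ = 33.69°  ✓
  (0,4): δ = 64.10°  ·
  (0,5): δ = 107.01°  ·
  (1,2): δ = 109.15°  ·
  (1,3): δ = 37.39°  ✓
  (1,4): δ = 6.99°  ✓
  (1,5): δ = 35.92°  ✓
  (2,3): δ = 108.24°  ·
  (2,4): δ = 77.84°  ·
  (2,5): δ = 34.93°  ✓
  (3,4): δ = 149.59°  ·
  (3,5): δ = 106.68°  ·
  (4,5): δ = 137.09°  ·
antipodal pairs: 6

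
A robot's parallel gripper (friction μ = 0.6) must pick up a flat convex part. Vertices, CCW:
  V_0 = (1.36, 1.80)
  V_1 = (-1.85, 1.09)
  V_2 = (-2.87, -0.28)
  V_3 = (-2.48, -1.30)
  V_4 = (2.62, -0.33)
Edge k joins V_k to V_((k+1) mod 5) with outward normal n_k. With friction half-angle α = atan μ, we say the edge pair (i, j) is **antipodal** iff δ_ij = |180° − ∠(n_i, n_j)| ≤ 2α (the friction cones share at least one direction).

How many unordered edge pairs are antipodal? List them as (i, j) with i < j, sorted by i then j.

count = 3; pairs: (0,3), (1,3), (2,4)

α = atan 0.6 = 30.96°;  2α = 61.93°
n_0 = (-0.2160, +0.9764)
n_1 = (-0.8021, +0.5972)
n_2 = (-0.9341, -0.3571)
n_3 = (+0.1868, -0.9824)
n_4 = (+0.8607, +0.5091)
  (0,1): δ = 139.14°  ·
  (0,2): δ = 81.55°  ·
  (0,3): δ = 1.70°  ✓
  (0,4): δ = 108.13°  ·
  (1,2): δ = 122.41°  ·
  (1,3): δ = 42.56°  ✓
  (1,4): δ = 67.28°  ·
  (2,3): δ = 100.16°  ·
  (2,4): δ = 9.68°  ✓
  (3,4): δ = 70.16°  ·
antipodal pairs: 3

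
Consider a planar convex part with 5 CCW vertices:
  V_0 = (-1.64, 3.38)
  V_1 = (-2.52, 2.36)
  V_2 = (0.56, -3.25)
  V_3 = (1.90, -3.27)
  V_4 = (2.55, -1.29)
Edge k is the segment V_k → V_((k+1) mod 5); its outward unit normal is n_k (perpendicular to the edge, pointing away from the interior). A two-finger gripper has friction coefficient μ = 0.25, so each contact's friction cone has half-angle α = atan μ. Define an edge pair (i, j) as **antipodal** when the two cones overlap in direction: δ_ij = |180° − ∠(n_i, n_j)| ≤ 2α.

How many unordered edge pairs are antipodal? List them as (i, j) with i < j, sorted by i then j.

count = 2; pairs: (0,3), (1,4)

α = atan 0.25 = 14.04°;  2α = 28.07°
n_0 = (-0.7572, +0.6532)
n_1 = (-0.8766, -0.4813)
n_2 = (-0.0149, -0.9999)
n_3 = (+0.9501, -0.3119)
n_4 = (+0.7443, +0.6678)
  (0,1): δ = 110.45°  ·
  (0,2): δ = 50.07°  ·
  (0,3): δ = 22.61°  ✓
  (0,4): δ = 82.68°  ·
  (1,2): δ = 119.62°  ·
  (1,3): δ = 46.94°  ·
  (1,4): δ = 13.13°  ✓
  (2,3): δ = 107.32°  ·
  (2,4): δ = 47.25°  ·
  (3,4): δ = 119.93°  ·
antipodal pairs: 2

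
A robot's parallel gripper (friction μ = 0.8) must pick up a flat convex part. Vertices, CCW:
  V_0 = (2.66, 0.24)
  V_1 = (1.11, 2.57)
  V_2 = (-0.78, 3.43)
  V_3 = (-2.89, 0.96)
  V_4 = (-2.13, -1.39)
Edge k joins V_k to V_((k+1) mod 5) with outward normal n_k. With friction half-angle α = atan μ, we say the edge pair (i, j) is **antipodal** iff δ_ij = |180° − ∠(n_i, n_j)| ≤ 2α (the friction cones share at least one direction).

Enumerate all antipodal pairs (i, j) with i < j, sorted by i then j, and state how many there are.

count = 6; pairs: (0,2), (0,3), (0,4), (1,3), (1,4), (2,4)

α = atan 0.8 = 38.66°;  2α = 77.32°
n_0 = (+0.8326, +0.5539)
n_1 = (+0.4142, +0.9102)
n_2 = (-0.7603, +0.6495)
n_3 = (-0.9515, -0.3077)
n_4 = (+0.3222, -0.9467)
  (0,1): δ = 148.10°  ·
  (0,2): δ = 74.14°  ✓
  (0,3): δ = 15.71°  ✓
  (0,4): δ = 75.16°  ✓
  (1,2): δ = 106.04°  ·
  (1,3): δ = 47.61°  ✓
  (1,4): δ = 43.26°  ✓
  (2,3): δ = 121.57°  ·
  (2,4): δ = 30.70°  ✓
  (3,4): δ = 89.13°  ·
antipodal pairs: 6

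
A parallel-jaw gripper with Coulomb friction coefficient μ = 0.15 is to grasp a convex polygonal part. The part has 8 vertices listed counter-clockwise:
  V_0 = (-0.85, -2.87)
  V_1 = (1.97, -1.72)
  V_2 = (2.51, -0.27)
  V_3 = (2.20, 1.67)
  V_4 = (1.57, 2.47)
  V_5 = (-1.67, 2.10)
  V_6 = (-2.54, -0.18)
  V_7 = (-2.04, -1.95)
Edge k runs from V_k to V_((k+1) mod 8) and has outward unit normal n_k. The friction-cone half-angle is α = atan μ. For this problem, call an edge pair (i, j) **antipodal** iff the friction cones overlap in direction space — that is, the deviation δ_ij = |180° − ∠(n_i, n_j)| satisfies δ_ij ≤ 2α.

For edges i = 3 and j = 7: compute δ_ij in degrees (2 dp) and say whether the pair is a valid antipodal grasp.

δ = 14.07°, valid

α = atan 0.15 = 8.53°;  2α = 17.06°
edge 3: e_3 = (-0.63, +0.80);  n_3 = (+0.7856, +0.6187)
edge 7: e_7 = (+1.19, -0.92);  n_7 = (-0.6116, -0.7911)
∠(n_3, n_7) = 165.93°
δ = |180° − 165.93°| = 14.07°
14.07° ≤ 2α = 17.06°  →  valid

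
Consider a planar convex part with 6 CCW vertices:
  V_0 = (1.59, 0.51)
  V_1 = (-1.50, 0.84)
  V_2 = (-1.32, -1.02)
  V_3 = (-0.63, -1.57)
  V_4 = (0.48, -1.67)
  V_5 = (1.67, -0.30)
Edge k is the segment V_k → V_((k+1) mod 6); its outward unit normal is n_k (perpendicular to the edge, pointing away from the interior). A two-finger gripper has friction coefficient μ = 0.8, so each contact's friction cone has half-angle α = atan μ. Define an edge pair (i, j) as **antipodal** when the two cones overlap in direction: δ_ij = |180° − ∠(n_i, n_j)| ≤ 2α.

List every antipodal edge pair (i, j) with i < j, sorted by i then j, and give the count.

α = atan 0.8 = 38.66°;  2α = 77.32°
n_0 = (+0.1062, +0.9943)
n_1 = (-0.9954, -0.0963)
n_2 = (-0.6233, -0.7820)
n_3 = (-0.0897, -0.9960)
n_4 = (+0.7550, -0.6558)
n_5 = (+0.9952, +0.0983)
  (0,1): δ = 78.38°  ·
  (0,2): δ = 32.46°  ✓
  (0,3): δ = 0.95°  ✓
  (0,4): δ = 55.12°  ✓
  (0,5): δ = 101.74°  ·
  (1,2): δ = 134.09°  ·
  (1,3): δ = 100.68°  ·
  (1,4): δ = 46.51°  ✓
  (1,5): δ = 0.11°  ✓
  (2,3): δ = 146.59°  ·
  (2,4): δ = 92.42°  ·
  (2,5): δ = 45.80°  ✓
  (3,4): δ = 125.83°  ·
  (3,5): δ = 79.21°  ·
  (4,5): δ = 133.38°  ·
antipodal pairs: 6

count = 6; pairs: (0,2), (0,3), (0,4), (1,4), (1,5), (2,5)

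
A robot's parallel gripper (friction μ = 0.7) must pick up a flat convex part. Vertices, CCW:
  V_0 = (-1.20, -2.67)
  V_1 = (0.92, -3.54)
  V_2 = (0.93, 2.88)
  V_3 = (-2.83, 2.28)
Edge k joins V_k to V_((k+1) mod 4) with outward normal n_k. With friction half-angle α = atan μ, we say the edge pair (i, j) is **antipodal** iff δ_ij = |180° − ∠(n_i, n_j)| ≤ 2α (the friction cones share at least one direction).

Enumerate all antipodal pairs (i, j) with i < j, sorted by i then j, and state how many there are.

count = 3; pairs: (0,1), (0,2), (1,3)

α = atan 0.7 = 34.99°;  2α = 69.98°
n_0 = (-0.3797, -0.9251)
n_1 = (+1.0000, -0.0016)
n_2 = (-0.1576, +0.9875)
n_3 = (-0.9498, -0.3128)
  (0,1): δ = 67.78°  ✓
  (0,2): δ = 31.38°  ✓
  (0,3): δ = 130.54°  ·
  (1,2): δ = 80.84°  ·
  (1,3): δ = 18.32°  ✓
  (2,3): δ = 80.84°  ·
antipodal pairs: 3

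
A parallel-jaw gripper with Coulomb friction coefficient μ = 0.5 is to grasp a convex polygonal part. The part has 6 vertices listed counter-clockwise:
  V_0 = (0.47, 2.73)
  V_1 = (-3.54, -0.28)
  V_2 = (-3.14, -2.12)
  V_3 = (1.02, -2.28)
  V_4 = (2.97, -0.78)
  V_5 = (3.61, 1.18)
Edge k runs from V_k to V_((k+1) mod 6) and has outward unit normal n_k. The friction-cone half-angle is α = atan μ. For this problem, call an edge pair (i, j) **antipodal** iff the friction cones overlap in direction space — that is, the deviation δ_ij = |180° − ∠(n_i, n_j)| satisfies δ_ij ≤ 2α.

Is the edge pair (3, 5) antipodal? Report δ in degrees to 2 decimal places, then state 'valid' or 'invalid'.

α = atan 0.5 = 26.57°;  2α = 53.13°
edge 3: e_3 = (+1.95, +1.50);  n_3 = (+0.6097, -0.7926)
edge 5: e_5 = (-3.14, +1.55);  n_5 = (+0.4426, +0.8967)
∠(n_3, n_5) = 116.16°
δ = |180° − 116.16°| = 63.84°
63.84° > 2α = 53.13°  →  invalid

δ = 63.84°, invalid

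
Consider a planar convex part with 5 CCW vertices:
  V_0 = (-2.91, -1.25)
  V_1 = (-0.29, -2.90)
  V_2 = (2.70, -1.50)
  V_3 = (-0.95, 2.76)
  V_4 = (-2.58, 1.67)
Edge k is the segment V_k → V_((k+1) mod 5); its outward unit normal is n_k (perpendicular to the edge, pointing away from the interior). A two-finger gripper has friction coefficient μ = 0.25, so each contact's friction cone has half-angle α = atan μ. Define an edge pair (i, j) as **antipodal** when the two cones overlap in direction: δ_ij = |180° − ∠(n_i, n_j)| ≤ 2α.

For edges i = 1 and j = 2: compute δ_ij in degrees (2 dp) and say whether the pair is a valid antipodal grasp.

α = atan 0.25 = 14.04°;  2α = 28.07°
edge 1: e_1 = (+2.99, +1.40);  n_1 = (+0.4240, -0.9056)
edge 2: e_2 = (-3.65, +4.26);  n_2 = (+0.7594, +0.6506)
∠(n_1, n_2) = 105.50°
δ = |180° − 105.50°| = 74.50°
74.50° > 2α = 28.07°  →  invalid

δ = 74.50°, invalid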